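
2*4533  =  9066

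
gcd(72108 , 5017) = 1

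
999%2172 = 999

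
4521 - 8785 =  - 4264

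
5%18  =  5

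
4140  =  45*92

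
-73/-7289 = 73/7289 = 0.01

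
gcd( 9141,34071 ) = 831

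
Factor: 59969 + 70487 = 130456 = 2^3 * 23^1*709^1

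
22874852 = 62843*364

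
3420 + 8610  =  12030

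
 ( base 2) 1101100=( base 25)48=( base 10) 108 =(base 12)90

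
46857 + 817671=864528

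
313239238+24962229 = 338201467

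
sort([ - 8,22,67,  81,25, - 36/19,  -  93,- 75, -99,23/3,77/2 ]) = [ - 99, - 93 , - 75,- 8, - 36/19, 23/3, 22,25,77/2,67,  81] 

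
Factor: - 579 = -3^1*193^1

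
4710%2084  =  542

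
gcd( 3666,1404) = 78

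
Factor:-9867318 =- 2^1*3^1*193^1*8521^1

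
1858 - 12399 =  - 10541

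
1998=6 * 333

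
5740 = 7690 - 1950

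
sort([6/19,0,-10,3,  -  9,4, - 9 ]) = [ -10, - 9, - 9, 0, 6/19,3  ,  4]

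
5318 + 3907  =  9225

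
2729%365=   174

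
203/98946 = 203/98946= 0.00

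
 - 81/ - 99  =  9/11 = 0.82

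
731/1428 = 43/84=0.51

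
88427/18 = 4912 + 11/18 = 4912.61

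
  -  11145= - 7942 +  - 3203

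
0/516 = 0 = 0.00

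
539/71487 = 539/71487 = 0.01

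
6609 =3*2203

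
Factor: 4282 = 2^1*2141^1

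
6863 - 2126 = 4737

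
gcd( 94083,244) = 1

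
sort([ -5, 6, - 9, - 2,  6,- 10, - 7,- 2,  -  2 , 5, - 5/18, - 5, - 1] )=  [ - 10, - 9, - 7,-5, - 5, - 2,-2,-2, - 1, - 5/18 , 5,6, 6]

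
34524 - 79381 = - 44857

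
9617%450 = 167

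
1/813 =1/813=0.00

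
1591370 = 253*6290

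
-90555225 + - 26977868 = -117533093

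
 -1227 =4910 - 6137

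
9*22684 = 204156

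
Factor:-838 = -2^1*419^1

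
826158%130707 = 41916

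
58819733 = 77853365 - 19033632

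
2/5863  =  2/5863 =0.00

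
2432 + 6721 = 9153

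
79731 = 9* 8859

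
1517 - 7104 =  - 5587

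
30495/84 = 363 + 1/28 = 363.04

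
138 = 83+55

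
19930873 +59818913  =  79749786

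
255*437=111435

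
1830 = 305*6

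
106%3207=106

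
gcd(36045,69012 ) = 81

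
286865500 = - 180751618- - 467617118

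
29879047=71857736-41978689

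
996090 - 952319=43771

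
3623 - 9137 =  - 5514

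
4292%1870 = 552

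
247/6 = 247/6= 41.17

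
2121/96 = 707/32 = 22.09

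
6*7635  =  45810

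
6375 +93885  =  100260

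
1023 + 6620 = 7643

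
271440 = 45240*6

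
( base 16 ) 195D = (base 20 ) g4d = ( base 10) 6493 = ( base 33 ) 5VP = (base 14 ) 251b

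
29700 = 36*825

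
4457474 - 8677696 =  - 4220222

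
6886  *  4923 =33899778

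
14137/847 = 16 + 585/847 =16.69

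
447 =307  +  140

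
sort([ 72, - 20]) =[ - 20 , 72]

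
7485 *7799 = 58375515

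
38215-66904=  - 28689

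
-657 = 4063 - 4720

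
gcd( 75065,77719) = 1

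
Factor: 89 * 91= 8099= 7^1*13^1*89^1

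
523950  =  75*6986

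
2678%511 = 123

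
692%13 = 3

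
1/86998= 1/86998 =0.00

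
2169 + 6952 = 9121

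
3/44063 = 3/44063 = 0.00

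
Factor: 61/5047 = 7^( - 2)*61^1*103^( -1) 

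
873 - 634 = 239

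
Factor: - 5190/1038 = -5^1 = -5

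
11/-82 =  - 11/82 =- 0.13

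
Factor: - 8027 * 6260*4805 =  - 2^2*5^2*23^1*31^2*313^1*349^1 = - 241446541100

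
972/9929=972/9929 = 0.10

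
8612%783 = 782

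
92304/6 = 15384 = 15384.00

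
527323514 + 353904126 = 881227640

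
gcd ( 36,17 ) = 1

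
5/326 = 5/326 = 0.02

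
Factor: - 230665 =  - 5^1 * 46133^1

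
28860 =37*780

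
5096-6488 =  - 1392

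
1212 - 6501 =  - 5289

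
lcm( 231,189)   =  2079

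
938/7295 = 938/7295= 0.13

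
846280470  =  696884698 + 149395772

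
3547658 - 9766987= - 6219329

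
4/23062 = 2/11531 = 0.00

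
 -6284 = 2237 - 8521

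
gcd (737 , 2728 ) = 11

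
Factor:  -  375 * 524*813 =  - 159754500 = - 2^2*3^2 * 5^3 * 131^1*271^1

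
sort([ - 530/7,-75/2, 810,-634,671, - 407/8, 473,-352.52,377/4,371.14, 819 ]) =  [-634,-352.52 , - 530/7, - 407/8, - 75/2,377/4, 371.14,473, 671,810, 819] 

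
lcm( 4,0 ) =0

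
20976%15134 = 5842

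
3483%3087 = 396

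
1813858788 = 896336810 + 917521978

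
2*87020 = 174040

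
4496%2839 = 1657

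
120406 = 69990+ 50416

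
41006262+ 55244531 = 96250793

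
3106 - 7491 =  - 4385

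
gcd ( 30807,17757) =9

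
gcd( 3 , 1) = 1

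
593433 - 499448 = 93985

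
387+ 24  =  411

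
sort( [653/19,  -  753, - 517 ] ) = [ - 753  , - 517,653/19]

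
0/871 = 0 = 0.00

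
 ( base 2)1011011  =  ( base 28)37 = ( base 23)3m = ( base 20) 4B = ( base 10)91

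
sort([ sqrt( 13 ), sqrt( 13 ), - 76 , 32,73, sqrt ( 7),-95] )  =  [-95, - 76 , sqrt(7 ), sqrt( 13),sqrt( 13 ),32, 73]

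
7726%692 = 114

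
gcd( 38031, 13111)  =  7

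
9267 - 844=8423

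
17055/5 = 3411 = 3411.00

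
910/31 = 29+11/31=29.35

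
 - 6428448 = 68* ( - 94536 )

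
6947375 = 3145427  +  3801948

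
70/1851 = 70/1851 = 0.04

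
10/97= 10/97 = 0.10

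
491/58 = 491/58 = 8.47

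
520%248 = 24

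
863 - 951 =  - 88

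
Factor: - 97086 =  - 2^1*3^1*11^1*1471^1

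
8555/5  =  1711  =  1711.00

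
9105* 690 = 6282450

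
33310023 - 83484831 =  - 50174808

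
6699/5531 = 6699/5531 = 1.21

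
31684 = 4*7921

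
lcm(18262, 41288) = 949624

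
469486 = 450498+18988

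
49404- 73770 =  - 24366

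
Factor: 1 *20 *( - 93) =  - 2^2*3^1* 5^1* 31^1 = -1860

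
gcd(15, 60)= 15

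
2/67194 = 1/33597 = 0.00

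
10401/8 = 1300+1/8 = 1300.12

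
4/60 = 1/15 = 0.07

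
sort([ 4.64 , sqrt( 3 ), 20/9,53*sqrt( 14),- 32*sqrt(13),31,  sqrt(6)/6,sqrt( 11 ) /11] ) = [-32 * sqrt( 13),sqrt ( 11)/11, sqrt( 6)/6, sqrt(3),20/9,4.64,31,53*sqrt(14 )]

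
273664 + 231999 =505663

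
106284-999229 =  - 892945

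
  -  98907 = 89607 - 188514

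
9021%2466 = 1623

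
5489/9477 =5489/9477=0.58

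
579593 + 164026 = 743619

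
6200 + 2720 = 8920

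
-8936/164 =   -  2234/41 = - 54.49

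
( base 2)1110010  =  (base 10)114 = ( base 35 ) 39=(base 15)79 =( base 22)54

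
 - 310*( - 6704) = 2078240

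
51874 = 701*74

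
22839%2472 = 591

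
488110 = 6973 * 70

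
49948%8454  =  7678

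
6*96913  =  581478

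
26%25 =1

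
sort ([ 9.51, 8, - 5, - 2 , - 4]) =[- 5,-4, - 2,8,9.51 ] 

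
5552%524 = 312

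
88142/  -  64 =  - 1378+25/32 = - 1377.22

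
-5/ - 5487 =5/5487 = 0.00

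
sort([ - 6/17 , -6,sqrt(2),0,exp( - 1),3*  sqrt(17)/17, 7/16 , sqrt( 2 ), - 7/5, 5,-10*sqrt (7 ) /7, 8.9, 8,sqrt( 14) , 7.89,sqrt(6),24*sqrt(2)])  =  [ - 6, - 10*sqrt( 7)/7, - 7/5, -6/17, 0,  exp(  -  1),7/16  ,  3  *  sqrt ( 17)/17, sqrt(2),sqrt( 2),sqrt( 6),sqrt(  14), 5,7.89,8,8.9,24 * sqrt(2) ] 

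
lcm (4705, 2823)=14115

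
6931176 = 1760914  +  5170262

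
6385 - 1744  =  4641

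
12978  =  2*6489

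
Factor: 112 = 2^4*7^1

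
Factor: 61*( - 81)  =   - 3^4* 61^1 = -4941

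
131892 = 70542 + 61350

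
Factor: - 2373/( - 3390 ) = 2^( - 1 )*5^ ( - 1 ) * 7^1 =7/10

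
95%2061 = 95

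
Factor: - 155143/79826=- 929/478 = - 2^( - 1)*239^( - 1)*929^1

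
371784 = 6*61964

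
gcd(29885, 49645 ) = 5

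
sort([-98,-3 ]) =[ - 98, - 3]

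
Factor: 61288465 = 5^1*7^2*37^1*6761^1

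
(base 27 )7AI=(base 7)21501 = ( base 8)12417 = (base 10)5391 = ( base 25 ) 8FG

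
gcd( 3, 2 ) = 1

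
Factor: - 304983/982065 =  - 3^1 * 5^( - 1)*103^1 * 199^( - 1) = - 309/995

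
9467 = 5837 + 3630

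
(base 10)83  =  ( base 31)2L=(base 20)43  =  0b1010011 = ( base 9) 102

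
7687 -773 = 6914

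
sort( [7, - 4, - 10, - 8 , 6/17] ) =[ - 10, - 8, - 4 , 6/17,7 ] 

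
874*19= 16606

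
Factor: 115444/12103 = 124/13 = 2^2*13^(-1) * 31^1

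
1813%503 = 304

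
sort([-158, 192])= [ - 158,  192]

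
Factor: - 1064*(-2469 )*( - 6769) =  - 17782271304 = - 2^3*3^1*7^2*19^1*823^1*967^1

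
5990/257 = 23 + 79/257  =  23.31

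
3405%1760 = 1645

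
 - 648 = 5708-6356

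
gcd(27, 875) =1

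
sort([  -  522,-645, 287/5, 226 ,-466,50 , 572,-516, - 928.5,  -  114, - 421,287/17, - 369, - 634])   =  [-928.5, - 645, - 634, - 522, - 516, - 466,  -  421,  -  369, - 114 , 287/17,50, 287/5, 226 , 572 ] 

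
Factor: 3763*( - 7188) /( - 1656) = 2^( - 1)*3^( -1)*23^( - 1 )*53^1*71^1 * 599^1 = 2254037/138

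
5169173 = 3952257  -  -1216916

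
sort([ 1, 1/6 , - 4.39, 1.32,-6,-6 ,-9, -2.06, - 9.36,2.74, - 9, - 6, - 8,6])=[-9.36,-9 , - 9, - 8, - 6,-6,  -  6, - 4.39,  -  2.06, 1/6,1,1.32,2.74,6]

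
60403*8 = 483224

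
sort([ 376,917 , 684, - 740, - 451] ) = [ - 740 ,-451,376, 684, 917 ]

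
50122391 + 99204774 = 149327165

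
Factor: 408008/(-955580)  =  - 2^1*5^( -1 ) * 47779^(- 1)*51001^1 = - 102002/238895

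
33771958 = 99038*341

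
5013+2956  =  7969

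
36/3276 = 1/91 = 0.01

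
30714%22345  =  8369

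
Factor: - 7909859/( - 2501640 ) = 2^(  -  3)*3^(-2)*5^ ( - 1)*6949^( - 1)*7909859^1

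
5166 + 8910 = 14076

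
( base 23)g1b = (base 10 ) 8498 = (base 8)20462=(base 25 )den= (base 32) 89i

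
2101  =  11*191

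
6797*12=81564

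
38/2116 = 19/1058 = 0.02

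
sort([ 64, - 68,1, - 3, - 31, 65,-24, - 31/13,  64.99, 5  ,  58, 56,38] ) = [- 68, - 31, - 24,-3,-31/13 , 1, 5,38,  56, 58, 64,64.99, 65] 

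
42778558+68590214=111368772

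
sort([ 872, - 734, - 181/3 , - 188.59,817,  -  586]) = [ - 734, - 586,- 188.59, - 181/3, 817, 872] 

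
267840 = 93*2880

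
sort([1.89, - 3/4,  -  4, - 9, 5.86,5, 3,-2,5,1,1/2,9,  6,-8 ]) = [-9, - 8, - 4,- 2,-3/4, 1/2,1,1.89, 3, 5,5, 5.86,  6  ,  9]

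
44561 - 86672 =-42111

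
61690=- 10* (-6169) 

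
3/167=3/167 = 0.02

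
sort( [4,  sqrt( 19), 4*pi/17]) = [ 4*pi/17,4,sqrt( 19)]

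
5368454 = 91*58994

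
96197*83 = 7984351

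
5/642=5/642 =0.01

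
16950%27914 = 16950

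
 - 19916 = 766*( -26 ) 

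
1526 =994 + 532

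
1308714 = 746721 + 561993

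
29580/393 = 9860/131 = 75.27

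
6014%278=176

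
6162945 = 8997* 685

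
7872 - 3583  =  4289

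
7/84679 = 1/12097 = 0.00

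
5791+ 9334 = 15125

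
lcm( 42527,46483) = 1998769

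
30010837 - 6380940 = 23629897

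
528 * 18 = 9504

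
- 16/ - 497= 16/497 = 0.03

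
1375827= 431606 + 944221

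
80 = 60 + 20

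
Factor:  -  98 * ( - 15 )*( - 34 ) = - 2^2 * 3^1*5^1*7^2*17^1 = -49980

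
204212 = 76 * 2687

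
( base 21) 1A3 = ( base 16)28E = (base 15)2D9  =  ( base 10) 654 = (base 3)220020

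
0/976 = 0=0.00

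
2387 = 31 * 77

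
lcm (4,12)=12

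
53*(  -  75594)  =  -4006482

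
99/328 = 99/328  =  0.30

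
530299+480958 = 1011257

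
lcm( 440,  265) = 23320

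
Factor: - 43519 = - 7^1*6217^1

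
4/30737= 4/30737 = 0.00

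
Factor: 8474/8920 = 2^( - 2 )*5^( - 1)*19^1  =  19/20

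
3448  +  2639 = 6087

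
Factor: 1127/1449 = 7/9=3^( - 2)*7^1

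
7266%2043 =1137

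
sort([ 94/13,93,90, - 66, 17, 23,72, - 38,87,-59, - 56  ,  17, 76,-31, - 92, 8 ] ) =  [ - 92,  -  66,-59, - 56, - 38, - 31,  94/13, 8, 17, 17, 23,72,76, 87, 90, 93 ]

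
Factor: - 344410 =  - 2^1*5^1 * 11^1*31^1*101^1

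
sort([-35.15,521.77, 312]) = [ - 35.15,312,521.77]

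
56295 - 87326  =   - 31031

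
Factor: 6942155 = 5^1*11^1*113^1*1117^1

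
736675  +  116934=853609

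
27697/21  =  1318 + 19/21 = 1318.90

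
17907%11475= 6432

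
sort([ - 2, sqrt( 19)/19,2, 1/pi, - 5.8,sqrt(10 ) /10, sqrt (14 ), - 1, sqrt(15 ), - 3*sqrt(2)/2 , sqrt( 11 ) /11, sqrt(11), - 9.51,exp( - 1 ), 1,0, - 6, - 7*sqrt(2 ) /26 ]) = [ - 9.51, - 6, - 5.8, -3*sqrt( 2 ) /2, - 2, - 1, - 7*sqrt( 2) /26,0, sqrt(19) /19,  sqrt(11)/11, sqrt (10 )/10,1/pi, exp( - 1),1,  2,  sqrt(11), sqrt( 14 ), sqrt(15) ]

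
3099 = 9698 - 6599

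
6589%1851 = 1036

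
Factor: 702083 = 17^1*41299^1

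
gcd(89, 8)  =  1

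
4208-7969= - 3761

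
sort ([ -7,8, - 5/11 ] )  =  [ - 7,  -  5/11,8]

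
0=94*0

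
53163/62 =857 + 29/62 = 857.47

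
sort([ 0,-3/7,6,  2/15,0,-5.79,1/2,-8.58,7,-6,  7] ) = [ - 8.58, - 6, - 5.79 , - 3/7,0, 0, 2/15,1/2,6, 7,  7 ] 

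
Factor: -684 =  - 2^2 * 3^2*19^1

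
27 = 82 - 55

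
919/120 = 7 + 79/120 = 7.66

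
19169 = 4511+14658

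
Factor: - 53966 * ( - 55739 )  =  2^1 * 11^2*139^1 * 223^1*  401^1  =  3008010874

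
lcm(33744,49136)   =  2800752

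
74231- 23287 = 50944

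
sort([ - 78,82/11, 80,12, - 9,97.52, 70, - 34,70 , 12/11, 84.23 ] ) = [ - 78, - 34, - 9,12/11,82/11,12,70,70,80,84.23,97.52]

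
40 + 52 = 92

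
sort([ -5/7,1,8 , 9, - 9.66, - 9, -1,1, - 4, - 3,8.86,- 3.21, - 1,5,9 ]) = [ - 9.66, - 9, - 4,- 3.21, - 3, - 1, - 1, - 5/7, 1,1,5,  8,8.86,9,  9]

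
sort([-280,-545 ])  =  [ - 545, - 280]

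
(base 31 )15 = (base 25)1b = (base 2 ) 100100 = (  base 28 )18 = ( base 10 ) 36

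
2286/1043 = 2286/1043 = 2.19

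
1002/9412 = 501/4706= 0.11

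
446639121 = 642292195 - 195653074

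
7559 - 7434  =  125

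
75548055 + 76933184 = 152481239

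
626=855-229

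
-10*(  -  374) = 3740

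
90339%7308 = 2643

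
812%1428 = 812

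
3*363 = 1089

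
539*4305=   2320395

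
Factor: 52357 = 41^1*1277^1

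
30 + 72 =102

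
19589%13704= 5885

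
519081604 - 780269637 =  - 261188033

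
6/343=6/343=   0.02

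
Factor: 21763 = 7^1 * 3109^1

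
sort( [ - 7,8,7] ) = [ - 7,7,8 ]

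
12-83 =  - 71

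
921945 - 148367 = 773578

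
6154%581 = 344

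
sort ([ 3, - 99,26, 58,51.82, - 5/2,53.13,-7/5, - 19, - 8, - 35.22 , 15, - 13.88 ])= [ - 99 , - 35.22, - 19,  -  13.88, - 8, - 5/2, - 7/5,  3 , 15, 26,51.82, 53.13,  58 ] 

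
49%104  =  49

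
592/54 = 10 + 26/27 = 10.96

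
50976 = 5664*9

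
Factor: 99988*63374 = 2^3*7^1*3571^1*31687^1=6336639512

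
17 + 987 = 1004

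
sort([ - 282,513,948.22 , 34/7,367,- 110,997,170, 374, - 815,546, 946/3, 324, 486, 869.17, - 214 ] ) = [ - 815, - 282, -214, - 110,34/7,170, 946/3, 324,367,374,486,513,546,869.17, 948.22, 997]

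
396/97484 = 99/24371 = 0.00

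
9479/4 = 9479/4 =2369.75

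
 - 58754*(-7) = 411278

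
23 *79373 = 1825579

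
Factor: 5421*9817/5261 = 3^1*13^1*139^1*5261^( - 1)*9817^1 = 53217957/5261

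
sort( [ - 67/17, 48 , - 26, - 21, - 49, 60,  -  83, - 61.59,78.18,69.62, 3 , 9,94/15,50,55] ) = [ - 83, - 61.59,-49, - 26, - 21,-67/17,3,94/15,9, 48, 50, 55,60,69.62,78.18]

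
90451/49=1845 + 46/49 = 1845.94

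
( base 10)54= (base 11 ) 4a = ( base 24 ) 26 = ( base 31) 1N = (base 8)66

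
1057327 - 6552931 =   -  5495604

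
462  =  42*11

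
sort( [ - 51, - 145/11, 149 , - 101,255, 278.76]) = [-101, - 51,- 145/11, 149, 255, 278.76 ]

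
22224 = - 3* ( - 7408) 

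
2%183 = 2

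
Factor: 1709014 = 2^1 *47^1*18181^1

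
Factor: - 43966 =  - 2^1*13^1*19^1*89^1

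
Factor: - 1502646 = -2^1*3^1*250441^1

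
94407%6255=582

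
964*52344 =50459616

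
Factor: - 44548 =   -  2^2  *  7^1*37^1 * 43^1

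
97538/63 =13934/9= 1548.22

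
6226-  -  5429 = 11655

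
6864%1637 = 316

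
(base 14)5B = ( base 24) 39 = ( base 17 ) 4d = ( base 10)81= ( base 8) 121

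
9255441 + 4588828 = 13844269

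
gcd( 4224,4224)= 4224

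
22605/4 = 22605/4 = 5651.25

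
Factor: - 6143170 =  - 2^1*5^1*11^2 * 5077^1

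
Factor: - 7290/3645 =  - 2 = -2^1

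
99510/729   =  136+ 122/243= 136.50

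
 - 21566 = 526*( - 41 )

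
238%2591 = 238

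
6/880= 3/440 = 0.01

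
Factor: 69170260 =2^2*  5^1 *19^1 * 182027^1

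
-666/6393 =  - 1 + 1909/2131=- 0.10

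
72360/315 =229 + 5/7=229.71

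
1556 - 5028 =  - 3472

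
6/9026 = 3/4513 = 0.00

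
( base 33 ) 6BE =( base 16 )1AFF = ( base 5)210121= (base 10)6911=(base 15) 20AB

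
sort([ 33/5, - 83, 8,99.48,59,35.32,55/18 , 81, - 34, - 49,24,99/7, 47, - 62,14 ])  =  [ - 83,  -  62, - 49,  -  34, 55/18, 33/5,  8,14,99/7,24,35.32,47,59, 81,99.48]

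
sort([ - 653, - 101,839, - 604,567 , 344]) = [- 653,- 604, - 101,344, 567, 839]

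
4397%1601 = 1195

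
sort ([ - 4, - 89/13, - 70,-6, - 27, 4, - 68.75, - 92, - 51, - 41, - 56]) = [ - 92 ,-70, -68.75,-56, - 51, - 41,- 27,-89/13, - 6, - 4, 4 ] 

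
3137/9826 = 3137/9826=0.32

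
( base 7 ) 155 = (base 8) 131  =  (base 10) 89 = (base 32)2p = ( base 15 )5e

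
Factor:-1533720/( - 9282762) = 255620/1547127= 2^2*  3^( - 3)*5^1*12781^1*57301^( - 1)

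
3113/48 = 64 + 41/48 = 64.85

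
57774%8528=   6606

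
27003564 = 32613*828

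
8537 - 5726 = 2811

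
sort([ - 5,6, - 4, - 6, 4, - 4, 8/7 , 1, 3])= [ - 6, - 5, - 4, - 4, 1, 8/7, 3,4, 6] 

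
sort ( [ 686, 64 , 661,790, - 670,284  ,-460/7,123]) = [ - 670,-460/7,64, 123,284,661,  686 , 790]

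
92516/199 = 464+180/199 = 464.90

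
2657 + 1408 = 4065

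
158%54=50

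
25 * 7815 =195375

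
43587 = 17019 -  - 26568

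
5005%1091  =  641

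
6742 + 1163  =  7905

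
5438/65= 83 + 43/65 = 83.66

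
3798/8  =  474 + 3/4 = 474.75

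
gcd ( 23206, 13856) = 2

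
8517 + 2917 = 11434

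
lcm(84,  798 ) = 1596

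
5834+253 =6087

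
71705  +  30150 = 101855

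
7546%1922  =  1780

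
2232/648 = 31/9  =  3.44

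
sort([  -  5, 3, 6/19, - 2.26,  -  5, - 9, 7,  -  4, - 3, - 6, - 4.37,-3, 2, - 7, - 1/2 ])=[ - 9,  -  7, - 6, - 5, - 5,-4.37,-4, - 3,-3,  -  2.26, - 1/2,6/19, 2  ,  3,7 ] 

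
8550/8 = 4275/4=   1068.75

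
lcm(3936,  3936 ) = 3936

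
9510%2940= 690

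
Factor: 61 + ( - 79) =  - 18 = - 2^1*3^2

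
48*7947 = 381456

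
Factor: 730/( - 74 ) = -5^1*37^(-1 )*73^1= -  365/37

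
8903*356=3169468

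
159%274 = 159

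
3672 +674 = 4346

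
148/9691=148/9691= 0.02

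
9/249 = 3/83 = 0.04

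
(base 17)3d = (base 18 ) 3A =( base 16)40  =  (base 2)1000000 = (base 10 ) 64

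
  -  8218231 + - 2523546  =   - 10741777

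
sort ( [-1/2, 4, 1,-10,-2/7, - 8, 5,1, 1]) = [ - 10 ,-8,  -  1/2, - 2/7, 1 , 1 , 1,4, 5 ] 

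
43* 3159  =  135837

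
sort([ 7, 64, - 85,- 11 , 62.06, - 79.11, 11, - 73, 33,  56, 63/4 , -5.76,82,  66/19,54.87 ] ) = [ - 85, - 79.11, - 73,-11,  -  5.76, 66/19 , 7,11, 63/4, 33,54.87, 56  ,  62.06,64, 82]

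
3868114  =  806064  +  3062050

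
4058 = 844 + 3214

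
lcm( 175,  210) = 1050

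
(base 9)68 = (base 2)111110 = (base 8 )76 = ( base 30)22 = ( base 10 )62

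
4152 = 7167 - 3015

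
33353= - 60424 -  - 93777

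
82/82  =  1 = 1.00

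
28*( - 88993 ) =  - 2491804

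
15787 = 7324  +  8463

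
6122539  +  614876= 6737415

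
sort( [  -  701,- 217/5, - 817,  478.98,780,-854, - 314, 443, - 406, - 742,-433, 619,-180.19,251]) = [- 854, -817,  -  742,  -  701, - 433, - 406, - 314, -180.19, -217/5,251,443,478.98,619,780 ] 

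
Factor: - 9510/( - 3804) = 2^( - 1) * 5^1 = 5/2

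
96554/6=48277/3 = 16092.33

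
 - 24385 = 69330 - 93715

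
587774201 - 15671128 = 572103073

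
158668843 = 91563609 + 67105234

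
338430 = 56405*6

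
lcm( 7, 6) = 42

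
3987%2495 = 1492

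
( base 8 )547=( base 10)359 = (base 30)BT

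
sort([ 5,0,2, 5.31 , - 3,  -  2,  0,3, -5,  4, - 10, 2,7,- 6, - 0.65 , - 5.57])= [ - 10, - 6, - 5.57,- 5, - 3,- 2, - 0.65, 0,  0,  2,2, 3, 4, 5, 5.31, 7] 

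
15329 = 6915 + 8414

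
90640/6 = 15106 + 2/3=15106.67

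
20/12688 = 5/3172 = 0.00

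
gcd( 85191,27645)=3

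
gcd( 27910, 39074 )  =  5582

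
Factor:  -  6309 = - 3^2*701^1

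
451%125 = 76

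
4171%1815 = 541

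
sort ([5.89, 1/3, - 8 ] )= [ - 8, 1/3,5.89 ] 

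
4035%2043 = 1992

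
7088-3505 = 3583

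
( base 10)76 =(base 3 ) 2211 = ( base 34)28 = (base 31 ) 2E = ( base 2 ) 1001100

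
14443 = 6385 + 8058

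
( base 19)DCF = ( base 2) 1001101001000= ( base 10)4936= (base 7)20251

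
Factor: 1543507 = 7^1 * 23^1*9587^1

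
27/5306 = 27/5306 = 0.01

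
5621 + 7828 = 13449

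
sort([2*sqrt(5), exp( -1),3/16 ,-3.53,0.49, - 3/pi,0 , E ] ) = [ - 3.53, - 3/pi , 0,3/16, exp ( - 1),  0.49 , E,2* sqrt(5)]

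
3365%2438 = 927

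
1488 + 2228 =3716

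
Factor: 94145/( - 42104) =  - 2^( - 3)*5^1 *277^(  -  1)*991^1 = -  4955/2216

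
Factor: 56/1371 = 2^3*3^(-1 ) * 7^1 * 457^( - 1 ) 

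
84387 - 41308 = 43079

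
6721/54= 6721/54 = 124.46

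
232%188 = 44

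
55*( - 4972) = - 273460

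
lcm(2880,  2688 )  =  40320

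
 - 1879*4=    - 7516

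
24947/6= 4157+5/6= 4157.83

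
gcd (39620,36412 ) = 4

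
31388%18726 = 12662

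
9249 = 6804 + 2445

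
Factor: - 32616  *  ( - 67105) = 2188696680 = 2^3*3^3*5^1*151^1*13421^1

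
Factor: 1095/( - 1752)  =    -  2^(  -  3)*5^1 =- 5/8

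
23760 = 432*55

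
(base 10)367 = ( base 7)1033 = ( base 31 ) BQ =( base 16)16f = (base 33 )B4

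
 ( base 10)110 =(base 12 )92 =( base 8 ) 156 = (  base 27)42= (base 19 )5f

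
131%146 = 131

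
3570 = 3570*1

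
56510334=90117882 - 33607548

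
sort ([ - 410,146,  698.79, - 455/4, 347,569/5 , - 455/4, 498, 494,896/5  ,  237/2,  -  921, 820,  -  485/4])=[ - 921, - 410, - 485/4, - 455/4,  -  455/4,569/5,237/2,146 , 896/5 , 347,494, 498, 698.79, 820] 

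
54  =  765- 711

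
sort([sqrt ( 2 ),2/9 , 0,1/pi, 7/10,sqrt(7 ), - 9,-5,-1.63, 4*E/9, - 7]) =[ - 9, - 7, - 5, - 1.63, 0,2/9,1/pi, 7/10, 4*E/9, sqrt(2 ),  sqrt( 7 ) ]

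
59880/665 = 11976/133  =  90.05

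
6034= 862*7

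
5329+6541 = 11870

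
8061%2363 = 972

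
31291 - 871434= -840143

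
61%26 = 9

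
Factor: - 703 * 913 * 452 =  - 290111228= - 2^2*11^1*19^1*37^1*83^1*113^1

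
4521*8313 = 37583073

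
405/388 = 1 + 17/388 = 1.04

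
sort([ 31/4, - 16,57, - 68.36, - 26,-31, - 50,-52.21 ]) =[ - 68.36,-52.21, - 50,  -  31, - 26, - 16, 31/4,57]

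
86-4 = 82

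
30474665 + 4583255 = 35057920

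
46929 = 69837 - 22908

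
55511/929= 59 + 700/929 = 59.75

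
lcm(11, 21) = 231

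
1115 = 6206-5091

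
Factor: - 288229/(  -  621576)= 2^(-3)*3^( - 2) * 43^1*89^( - 1)*97^( - 1)*6703^1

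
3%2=1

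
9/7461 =1/829  =  0.00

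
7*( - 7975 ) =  - 55825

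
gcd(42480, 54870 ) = 1770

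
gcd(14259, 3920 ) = 49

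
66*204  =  13464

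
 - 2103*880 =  - 1850640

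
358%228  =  130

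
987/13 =75 + 12/13 = 75.92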